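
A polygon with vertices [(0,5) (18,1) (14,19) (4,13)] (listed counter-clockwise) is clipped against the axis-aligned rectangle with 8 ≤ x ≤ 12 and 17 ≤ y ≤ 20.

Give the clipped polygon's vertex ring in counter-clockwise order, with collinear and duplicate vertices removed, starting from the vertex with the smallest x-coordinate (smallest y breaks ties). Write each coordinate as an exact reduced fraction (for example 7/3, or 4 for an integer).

1. After x ≥ 8: [(8,29/9) (18,1) (14,19) (8,77/5)]
2. After x ≤ 12: [(8,29/9) (12,7/3) (12,89/5) (8,77/5)]
3. After y ≥ 17: [(12,17) (12,89/5) (32/3,17)]
4. After y ≤ 20: [(12,17) (12,89/5) (32/3,17)]
5. Canonical ring: [(32/3,17) (12,17) (12,89/5)]

Clipped polygon: [(32/3,17) (12,17) (12,89/5)]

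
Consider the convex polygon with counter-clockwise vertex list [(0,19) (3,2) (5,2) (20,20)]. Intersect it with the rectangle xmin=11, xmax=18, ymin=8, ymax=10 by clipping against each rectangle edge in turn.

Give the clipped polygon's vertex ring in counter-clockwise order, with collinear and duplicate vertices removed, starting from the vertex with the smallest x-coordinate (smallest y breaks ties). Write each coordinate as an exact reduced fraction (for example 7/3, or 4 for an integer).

1. After x ≥ 11: [(11,391/20) (11,46/5) (20,20)]
2. After x ≤ 18: [(18,199/10) (11,391/20) (11,46/5) (18,88/5)]
3. After y ≥ 8: [(18,199/10) (11,391/20) (11,46/5) (18,88/5)]
4. After y ≤ 10: [(11,10) (11,46/5) (35/3,10)]
5. Canonical ring: [(11,46/5) (35/3,10) (11,10)]

Clipped polygon: [(11,46/5) (35/3,10) (11,10)]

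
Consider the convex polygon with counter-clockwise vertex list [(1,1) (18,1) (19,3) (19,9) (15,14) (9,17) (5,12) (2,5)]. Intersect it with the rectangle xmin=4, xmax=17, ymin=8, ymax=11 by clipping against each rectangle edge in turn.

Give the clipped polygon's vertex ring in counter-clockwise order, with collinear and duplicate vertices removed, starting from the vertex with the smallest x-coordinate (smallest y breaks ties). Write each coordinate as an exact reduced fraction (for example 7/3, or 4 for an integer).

Clipped polygon: [(4,8) (17,8) (17,11) (32/7,11) (4,29/3)]

1. After x ≥ 4: [(4,1) (18,1) (19,3) (19,9) (15,14) (9,17) (5,12) (4,29/3)]
2. After x ≤ 17: [(4,1) (17,1) (17,23/2) (15,14) (9,17) (5,12) (4,29/3)]
3. After y ≥ 8: [(4,8) (17,8) (17,23/2) (15,14) (9,17) (5,12) (4,29/3)]
4. After y ≤ 11: [(4,8) (17,8) (17,11) (32/7,11) (4,29/3)]
5. Canonical ring: [(4,8) (17,8) (17,11) (32/7,11) (4,29/3)]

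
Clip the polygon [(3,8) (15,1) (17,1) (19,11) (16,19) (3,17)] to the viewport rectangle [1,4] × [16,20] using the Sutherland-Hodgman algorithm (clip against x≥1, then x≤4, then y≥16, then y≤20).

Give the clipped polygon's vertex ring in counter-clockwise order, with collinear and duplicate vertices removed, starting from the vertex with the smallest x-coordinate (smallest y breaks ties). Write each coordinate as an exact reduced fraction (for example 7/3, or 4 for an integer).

1. After x ≥ 1: [(3,8) (15,1) (17,1) (19,11) (16,19) (3,17)]
2. After x ≤ 4: [(3,8) (4,89/12) (4,223/13) (3,17)]
3. After y ≥ 16: [(3,16) (4,16) (4,223/13) (3,17)]
4. After y ≤ 20: [(3,16) (4,16) (4,223/13) (3,17)]
5. Canonical ring: [(3,16) (4,16) (4,223/13) (3,17)]

Clipped polygon: [(3,16) (4,16) (4,223/13) (3,17)]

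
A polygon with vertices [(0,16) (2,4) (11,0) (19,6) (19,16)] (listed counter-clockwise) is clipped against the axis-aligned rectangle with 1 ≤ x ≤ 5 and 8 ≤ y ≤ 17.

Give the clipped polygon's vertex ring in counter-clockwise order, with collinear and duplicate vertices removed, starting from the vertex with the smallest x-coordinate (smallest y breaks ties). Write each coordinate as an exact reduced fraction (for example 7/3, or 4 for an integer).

Clipped polygon: [(1,10) (4/3,8) (5,8) (5,16) (1,16)]

1. After x ≥ 1: [(1,16) (1,10) (2,4) (11,0) (19,6) (19,16)]
2. After x ≤ 5: [(5,16) (1,16) (1,10) (2,4) (5,8/3)]
3. After y ≥ 8: [(5,8) (5,16) (1,16) (1,10) (4/3,8)]
4. After y ≤ 17: [(5,8) (5,16) (1,16) (1,10) (4/3,8)]
5. Canonical ring: [(1,10) (4/3,8) (5,8) (5,16) (1,16)]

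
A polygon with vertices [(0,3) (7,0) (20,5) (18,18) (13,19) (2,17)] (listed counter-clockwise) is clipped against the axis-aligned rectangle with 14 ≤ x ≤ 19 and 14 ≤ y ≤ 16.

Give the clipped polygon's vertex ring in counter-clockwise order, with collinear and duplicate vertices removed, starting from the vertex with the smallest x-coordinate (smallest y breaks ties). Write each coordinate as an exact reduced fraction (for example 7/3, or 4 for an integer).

1. After x ≥ 14: [(14,35/13) (20,5) (18,18) (14,94/5)]
2. After x ≤ 19: [(14,35/13) (19,60/13) (19,23/2) (18,18) (14,94/5)]
3. After y ≥ 14: [(14,14) (242/13,14) (18,18) (14,94/5)]
4. After y ≤ 16: [(14,16) (14,14) (242/13,14) (238/13,16)]
5. Canonical ring: [(14,14) (242/13,14) (238/13,16) (14,16)]

Clipped polygon: [(14,14) (242/13,14) (238/13,16) (14,16)]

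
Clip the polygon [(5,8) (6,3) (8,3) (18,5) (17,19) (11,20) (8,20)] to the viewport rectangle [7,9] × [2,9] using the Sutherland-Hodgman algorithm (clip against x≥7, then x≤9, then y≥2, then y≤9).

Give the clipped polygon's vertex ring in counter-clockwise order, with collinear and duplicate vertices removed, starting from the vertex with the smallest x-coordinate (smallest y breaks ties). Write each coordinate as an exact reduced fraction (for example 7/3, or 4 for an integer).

1. After x ≥ 7: [(7,16) (7,3) (8,3) (18,5) (17,19) (11,20) (8,20)]
2. After x ≤ 9: [(7,16) (7,3) (8,3) (9,16/5) (9,20) (8,20)]
3. After y ≥ 2: [(7,16) (7,3) (8,3) (9,16/5) (9,20) (8,20)]
4. After y ≤ 9: [(7,9) (7,3) (8,3) (9,16/5) (9,9)]
5. Canonical ring: [(7,3) (8,3) (9,16/5) (9,9) (7,9)]

Clipped polygon: [(7,3) (8,3) (9,16/5) (9,9) (7,9)]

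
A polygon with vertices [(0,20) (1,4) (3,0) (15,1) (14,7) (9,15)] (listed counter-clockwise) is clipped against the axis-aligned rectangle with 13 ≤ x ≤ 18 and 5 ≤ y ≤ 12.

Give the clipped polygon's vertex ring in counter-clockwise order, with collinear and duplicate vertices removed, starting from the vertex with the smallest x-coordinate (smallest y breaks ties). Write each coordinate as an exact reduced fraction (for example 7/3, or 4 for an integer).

Clipped polygon: [(13,5) (43/3,5) (14,7) (13,43/5)]

1. After x ≥ 13: [(13,5/6) (15,1) (14,7) (13,43/5)]
2. After x ≤ 18: [(13,5/6) (15,1) (14,7) (13,43/5)]
3. After y ≥ 5: [(13,5) (43/3,5) (14,7) (13,43/5)]
4. After y ≤ 12: [(13,5) (43/3,5) (14,7) (13,43/5)]
5. Canonical ring: [(13,5) (43/3,5) (14,7) (13,43/5)]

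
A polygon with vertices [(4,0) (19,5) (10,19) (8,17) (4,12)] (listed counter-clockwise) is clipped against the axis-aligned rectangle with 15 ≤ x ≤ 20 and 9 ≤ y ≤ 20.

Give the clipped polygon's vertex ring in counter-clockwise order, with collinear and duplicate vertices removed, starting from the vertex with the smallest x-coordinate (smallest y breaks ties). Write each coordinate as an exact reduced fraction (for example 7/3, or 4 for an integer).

1. After x ≥ 15: [(15,11/3) (19,5) (15,101/9)]
2. After x ≤ 20: [(15,11/3) (19,5) (15,101/9)]
3. After y ≥ 9: [(15,9) (115/7,9) (15,101/9)]
4. After y ≤ 20: [(15,9) (115/7,9) (15,101/9)]
5. Canonical ring: [(15,9) (115/7,9) (15,101/9)]

Clipped polygon: [(15,9) (115/7,9) (15,101/9)]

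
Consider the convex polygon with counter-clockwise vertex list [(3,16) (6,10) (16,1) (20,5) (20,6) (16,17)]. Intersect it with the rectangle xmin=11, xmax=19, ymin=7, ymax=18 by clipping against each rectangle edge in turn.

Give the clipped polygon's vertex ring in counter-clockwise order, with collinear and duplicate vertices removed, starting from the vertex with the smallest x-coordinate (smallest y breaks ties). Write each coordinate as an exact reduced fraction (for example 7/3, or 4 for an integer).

Clipped polygon: [(11,7) (19,7) (19,35/4) (16,17) (11,216/13)]

1. After x ≥ 11: [(11,216/13) (11,11/2) (16,1) (20,5) (20,6) (16,17)]
2. After x ≤ 19: [(11,216/13) (11,11/2) (16,1) (19,4) (19,35/4) (16,17)]
3. After y ≥ 7: [(11,216/13) (11,7) (19,7) (19,35/4) (16,17)]
4. After y ≤ 18: [(11,216/13) (11,7) (19,7) (19,35/4) (16,17)]
5. Canonical ring: [(11,7) (19,7) (19,35/4) (16,17) (11,216/13)]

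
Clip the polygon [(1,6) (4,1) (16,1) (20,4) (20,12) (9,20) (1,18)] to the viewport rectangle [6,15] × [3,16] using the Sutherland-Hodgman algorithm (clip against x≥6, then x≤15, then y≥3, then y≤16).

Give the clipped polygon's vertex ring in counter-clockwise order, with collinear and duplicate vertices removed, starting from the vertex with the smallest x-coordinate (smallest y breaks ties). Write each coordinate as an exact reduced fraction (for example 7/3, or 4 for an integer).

Clipped polygon: [(6,3) (15,3) (15,172/11) (29/2,16) (6,16)]

1. After x ≥ 6: [(6,1) (16,1) (20,4) (20,12) (9,20) (6,77/4)]
2. After x ≤ 15: [(6,1) (15,1) (15,172/11) (9,20) (6,77/4)]
3. After y ≥ 3: [(6,3) (15,3) (15,172/11) (9,20) (6,77/4)]
4. After y ≤ 16: [(6,16) (6,3) (15,3) (15,172/11) (29/2,16)]
5. Canonical ring: [(6,3) (15,3) (15,172/11) (29/2,16) (6,16)]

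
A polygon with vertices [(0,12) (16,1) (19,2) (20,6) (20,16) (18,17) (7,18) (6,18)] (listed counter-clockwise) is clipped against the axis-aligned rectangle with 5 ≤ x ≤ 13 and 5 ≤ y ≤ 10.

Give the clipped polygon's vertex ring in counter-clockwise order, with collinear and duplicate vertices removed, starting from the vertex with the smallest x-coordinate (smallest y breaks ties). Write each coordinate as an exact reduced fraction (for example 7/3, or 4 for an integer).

Clipped polygon: [(5,137/16) (112/11,5) (13,5) (13,10) (5,10)]

1. After x ≥ 5: [(5,17) (5,137/16) (16,1) (19,2) (20,6) (20,16) (18,17) (7,18) (6,18)]
2. After x ≤ 13: [(5,17) (5,137/16) (13,49/16) (13,192/11) (7,18) (6,18)]
3. After y ≥ 5: [(5,17) (5,137/16) (112/11,5) (13,5) (13,192/11) (7,18) (6,18)]
4. After y ≤ 10: [(5,10) (5,137/16) (112/11,5) (13,5) (13,10)]
5. Canonical ring: [(5,137/16) (112/11,5) (13,5) (13,10) (5,10)]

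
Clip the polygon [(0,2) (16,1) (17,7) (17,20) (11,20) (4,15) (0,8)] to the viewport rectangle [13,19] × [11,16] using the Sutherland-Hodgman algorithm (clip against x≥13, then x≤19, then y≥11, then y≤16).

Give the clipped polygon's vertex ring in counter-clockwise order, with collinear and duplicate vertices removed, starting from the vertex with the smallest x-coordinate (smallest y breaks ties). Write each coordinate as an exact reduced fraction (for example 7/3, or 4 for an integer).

Clipped polygon: [(13,11) (17,11) (17,16) (13,16)]

1. After x ≥ 13: [(13,19/16) (16,1) (17,7) (17,20) (13,20)]
2. After x ≤ 19: [(13,19/16) (16,1) (17,7) (17,20) (13,20)]
3. After y ≥ 11: [(13,11) (17,11) (17,20) (13,20)]
4. After y ≤ 16: [(13,16) (13,11) (17,11) (17,16)]
5. Canonical ring: [(13,11) (17,11) (17,16) (13,16)]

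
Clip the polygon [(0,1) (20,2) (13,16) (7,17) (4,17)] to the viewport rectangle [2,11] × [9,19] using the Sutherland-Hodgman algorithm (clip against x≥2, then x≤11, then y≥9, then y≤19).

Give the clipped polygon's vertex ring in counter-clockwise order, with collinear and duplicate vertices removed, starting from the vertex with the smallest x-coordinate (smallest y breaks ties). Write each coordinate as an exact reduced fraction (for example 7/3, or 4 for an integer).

Clipped polygon: [(2,9) (11,9) (11,49/3) (7,17) (4,17)]

1. After x ≥ 2: [(2,9) (2,11/10) (20,2) (13,16) (7,17) (4,17)]
2. After x ≤ 11: [(2,9) (2,11/10) (11,31/20) (11,49/3) (7,17) (4,17)]
3. After y ≥ 9: [(2,9) (2,9) (11,9) (11,49/3) (7,17) (4,17)]
4. After y ≤ 19: [(2,9) (2,9) (11,9) (11,49/3) (7,17) (4,17)]
5. Canonical ring: [(2,9) (11,9) (11,49/3) (7,17) (4,17)]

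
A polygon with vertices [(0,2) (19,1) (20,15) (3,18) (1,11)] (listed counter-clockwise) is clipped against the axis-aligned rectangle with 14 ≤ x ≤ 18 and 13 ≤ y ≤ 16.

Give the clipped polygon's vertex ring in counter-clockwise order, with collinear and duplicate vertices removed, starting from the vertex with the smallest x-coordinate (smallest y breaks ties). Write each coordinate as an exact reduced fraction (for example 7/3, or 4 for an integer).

Clipped polygon: [(14,13) (18,13) (18,261/17) (43/3,16) (14,16)]

1. After x ≥ 14: [(14,24/19) (19,1) (20,15) (14,273/17)]
2. After x ≤ 18: [(14,24/19) (18,20/19) (18,261/17) (14,273/17)]
3. After y ≥ 13: [(14,13) (18,13) (18,261/17) (14,273/17)]
4. After y ≤ 16: [(14,16) (14,13) (18,13) (18,261/17) (43/3,16)]
5. Canonical ring: [(14,13) (18,13) (18,261/17) (43/3,16) (14,16)]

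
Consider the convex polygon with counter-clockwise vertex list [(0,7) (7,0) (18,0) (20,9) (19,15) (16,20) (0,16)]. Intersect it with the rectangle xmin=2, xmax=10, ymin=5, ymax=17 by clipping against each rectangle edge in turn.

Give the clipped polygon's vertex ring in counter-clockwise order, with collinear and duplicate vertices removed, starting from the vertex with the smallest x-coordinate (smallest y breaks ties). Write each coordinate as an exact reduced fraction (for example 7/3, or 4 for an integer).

1. After x ≥ 2: [(2,5) (7,0) (18,0) (20,9) (19,15) (16,20) (2,33/2)]
2. After x ≤ 10: [(2,5) (7,0) (10,0) (10,37/2) (2,33/2)]
3. After y ≥ 5: [(2,5) (2,5) (10,5) (10,37/2) (2,33/2)]
4. After y ≤ 17: [(2,5) (2,5) (10,5) (10,17) (4,17) (2,33/2)]
5. Canonical ring: [(2,5) (10,5) (10,17) (4,17) (2,33/2)]

Clipped polygon: [(2,5) (10,5) (10,17) (4,17) (2,33/2)]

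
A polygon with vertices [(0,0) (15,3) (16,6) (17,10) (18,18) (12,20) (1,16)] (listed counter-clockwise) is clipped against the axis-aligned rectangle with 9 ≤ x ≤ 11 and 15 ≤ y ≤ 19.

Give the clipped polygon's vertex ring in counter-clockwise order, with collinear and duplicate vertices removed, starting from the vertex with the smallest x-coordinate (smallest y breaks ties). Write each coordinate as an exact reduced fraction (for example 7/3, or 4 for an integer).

1. After x ≥ 9: [(9,9/5) (15,3) (16,6) (17,10) (18,18) (12,20) (9,208/11)]
2. After x ≤ 11: [(9,9/5) (11,11/5) (11,216/11) (9,208/11)]
3. After y ≥ 15: [(9,15) (11,15) (11,216/11) (9,208/11)]
4. After y ≤ 19: [(9,15) (11,15) (11,19) (37/4,19) (9,208/11)]
5. Canonical ring: [(9,15) (11,15) (11,19) (37/4,19) (9,208/11)]

Clipped polygon: [(9,15) (11,15) (11,19) (37/4,19) (9,208/11)]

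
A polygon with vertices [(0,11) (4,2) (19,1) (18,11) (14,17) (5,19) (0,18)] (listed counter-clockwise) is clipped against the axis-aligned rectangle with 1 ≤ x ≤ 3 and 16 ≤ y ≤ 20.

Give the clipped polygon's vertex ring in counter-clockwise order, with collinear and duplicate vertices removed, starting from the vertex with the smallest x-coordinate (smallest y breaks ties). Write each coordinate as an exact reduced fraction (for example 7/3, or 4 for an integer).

1. After x ≥ 1: [(1,35/4) (4,2) (19,1) (18,11) (14,17) (5,19) (1,91/5)]
2. After x ≤ 3: [(1,35/4) (3,17/4) (3,93/5) (1,91/5)]
3. After y ≥ 16: [(1,16) (3,16) (3,93/5) (1,91/5)]
4. After y ≤ 20: [(1,16) (3,16) (3,93/5) (1,91/5)]
5. Canonical ring: [(1,16) (3,16) (3,93/5) (1,91/5)]

Clipped polygon: [(1,16) (3,16) (3,93/5) (1,91/5)]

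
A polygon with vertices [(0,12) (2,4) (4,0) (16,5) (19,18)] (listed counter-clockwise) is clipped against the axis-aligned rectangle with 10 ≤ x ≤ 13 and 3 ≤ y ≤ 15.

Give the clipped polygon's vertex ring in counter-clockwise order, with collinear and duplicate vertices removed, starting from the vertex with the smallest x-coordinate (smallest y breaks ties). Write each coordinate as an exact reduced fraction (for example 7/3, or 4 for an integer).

1. After x ≥ 10: [(10,288/19) (10,5/2) (16,5) (19,18)]
2. After x ≤ 13: [(13,306/19) (10,288/19) (10,5/2) (13,15/4)]
3. After y ≥ 3: [(13,306/19) (10,288/19) (10,3) (56/5,3) (13,15/4)]
4. After y ≤ 15: [(13,15) (10,15) (10,3) (56/5,3) (13,15/4)]
5. Canonical ring: [(10,3) (56/5,3) (13,15/4) (13,15) (10,15)]

Clipped polygon: [(10,3) (56/5,3) (13,15/4) (13,15) (10,15)]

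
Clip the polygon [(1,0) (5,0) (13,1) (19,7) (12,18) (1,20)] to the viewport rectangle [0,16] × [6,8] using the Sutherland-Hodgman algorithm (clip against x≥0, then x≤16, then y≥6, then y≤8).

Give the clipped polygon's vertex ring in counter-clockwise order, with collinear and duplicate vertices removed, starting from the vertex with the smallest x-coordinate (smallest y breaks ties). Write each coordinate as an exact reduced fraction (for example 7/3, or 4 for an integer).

1. After x ≥ 0: [(1,0) (5,0) (13,1) (19,7) (12,18) (1,20)]
2. After x ≤ 16: [(1,0) (5,0) (13,1) (16,4) (16,82/7) (12,18) (1,20)]
3. After y ≥ 6: [(1,6) (16,6) (16,82/7) (12,18) (1,20)]
4. After y ≤ 8: [(1,8) (1,6) (16,6) (16,8)]
5. Canonical ring: [(1,6) (16,6) (16,8) (1,8)]

Clipped polygon: [(1,6) (16,6) (16,8) (1,8)]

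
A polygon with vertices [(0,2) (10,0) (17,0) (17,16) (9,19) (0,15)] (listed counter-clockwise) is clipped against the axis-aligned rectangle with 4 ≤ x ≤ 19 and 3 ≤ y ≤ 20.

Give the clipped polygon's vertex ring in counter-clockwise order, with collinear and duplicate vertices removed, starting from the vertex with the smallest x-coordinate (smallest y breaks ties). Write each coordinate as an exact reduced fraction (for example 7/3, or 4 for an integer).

Clipped polygon: [(4,3) (17,3) (17,16) (9,19) (4,151/9)]

1. After x ≥ 4: [(4,6/5) (10,0) (17,0) (17,16) (9,19) (4,151/9)]
2. After x ≤ 19: [(4,6/5) (10,0) (17,0) (17,16) (9,19) (4,151/9)]
3. After y ≥ 3: [(4,3) (17,3) (17,16) (9,19) (4,151/9)]
4. After y ≤ 20: [(4,3) (17,3) (17,16) (9,19) (4,151/9)]
5. Canonical ring: [(4,3) (17,3) (17,16) (9,19) (4,151/9)]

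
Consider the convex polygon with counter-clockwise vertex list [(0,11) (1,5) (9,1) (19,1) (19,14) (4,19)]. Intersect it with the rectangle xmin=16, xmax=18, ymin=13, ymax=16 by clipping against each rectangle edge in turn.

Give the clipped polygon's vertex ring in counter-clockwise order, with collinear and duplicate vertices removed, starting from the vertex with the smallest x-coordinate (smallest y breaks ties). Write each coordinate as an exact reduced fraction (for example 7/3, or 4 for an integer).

1. After x ≥ 16: [(16,1) (19,1) (19,14) (16,15)]
2. After x ≤ 18: [(16,1) (18,1) (18,43/3) (16,15)]
3. After y ≥ 13: [(16,13) (18,13) (18,43/3) (16,15)]
4. After y ≤ 16: [(16,13) (18,13) (18,43/3) (16,15)]
5. Canonical ring: [(16,13) (18,13) (18,43/3) (16,15)]

Clipped polygon: [(16,13) (18,13) (18,43/3) (16,15)]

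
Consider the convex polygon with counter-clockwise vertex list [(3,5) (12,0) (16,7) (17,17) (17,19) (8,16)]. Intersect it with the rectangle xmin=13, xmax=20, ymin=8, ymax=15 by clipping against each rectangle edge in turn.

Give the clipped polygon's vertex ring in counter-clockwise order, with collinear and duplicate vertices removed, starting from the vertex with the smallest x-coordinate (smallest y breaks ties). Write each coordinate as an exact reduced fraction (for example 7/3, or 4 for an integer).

1. After x ≥ 13: [(13,7/4) (16,7) (17,17) (17,19) (13,53/3)]
2. After x ≤ 20: [(13,7/4) (16,7) (17,17) (17,19) (13,53/3)]
3. After y ≥ 8: [(13,8) (161/10,8) (17,17) (17,19) (13,53/3)]
4. After y ≤ 15: [(13,15) (13,8) (161/10,8) (84/5,15)]
5. Canonical ring: [(13,8) (161/10,8) (84/5,15) (13,15)]

Clipped polygon: [(13,8) (161/10,8) (84/5,15) (13,15)]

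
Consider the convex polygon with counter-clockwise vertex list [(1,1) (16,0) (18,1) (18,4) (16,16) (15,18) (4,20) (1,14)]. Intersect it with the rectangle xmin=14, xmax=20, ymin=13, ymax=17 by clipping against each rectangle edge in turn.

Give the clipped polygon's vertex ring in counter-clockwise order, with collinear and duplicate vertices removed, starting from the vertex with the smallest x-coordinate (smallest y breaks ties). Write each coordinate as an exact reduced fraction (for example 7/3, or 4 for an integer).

1. After x ≥ 14: [(14,2/15) (16,0) (18,1) (18,4) (16,16) (15,18) (14,200/11)]
2. After x ≤ 20: [(14,2/15) (16,0) (18,1) (18,4) (16,16) (15,18) (14,200/11)]
3. After y ≥ 13: [(14,13) (33/2,13) (16,16) (15,18) (14,200/11)]
4. After y ≤ 17: [(14,17) (14,13) (33/2,13) (16,16) (31/2,17)]
5. Canonical ring: [(14,13) (33/2,13) (16,16) (31/2,17) (14,17)]

Clipped polygon: [(14,13) (33/2,13) (16,16) (31/2,17) (14,17)]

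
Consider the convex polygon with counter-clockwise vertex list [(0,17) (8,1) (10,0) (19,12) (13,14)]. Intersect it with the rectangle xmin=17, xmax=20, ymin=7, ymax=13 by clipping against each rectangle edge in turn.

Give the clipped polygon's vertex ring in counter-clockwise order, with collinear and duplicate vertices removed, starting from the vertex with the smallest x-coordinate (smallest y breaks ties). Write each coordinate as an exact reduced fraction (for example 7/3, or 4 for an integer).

Clipped polygon: [(17,28/3) (19,12) (17,38/3)]

1. After x ≥ 17: [(17,28/3) (19,12) (17,38/3)]
2. After x ≤ 20: [(17,28/3) (19,12) (17,38/3)]
3. After y ≥ 7: [(17,28/3) (19,12) (17,38/3)]
4. After y ≤ 13: [(17,28/3) (19,12) (17,38/3)]
5. Canonical ring: [(17,28/3) (19,12) (17,38/3)]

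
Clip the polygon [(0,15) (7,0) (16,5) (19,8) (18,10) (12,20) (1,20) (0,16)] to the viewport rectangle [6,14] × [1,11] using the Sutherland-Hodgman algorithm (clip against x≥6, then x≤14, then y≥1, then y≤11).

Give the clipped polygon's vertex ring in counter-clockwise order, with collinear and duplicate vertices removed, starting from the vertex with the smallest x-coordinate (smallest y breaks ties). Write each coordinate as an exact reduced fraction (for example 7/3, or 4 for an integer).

Clipped polygon: [(6,15/7) (98/15,1) (44/5,1) (14,35/9) (14,11) (6,11)]

1. After x ≥ 6: [(6,15/7) (7,0) (16,5) (19,8) (18,10) (12,20) (6,20)]
2. After x ≤ 14: [(6,15/7) (7,0) (14,35/9) (14,50/3) (12,20) (6,20)]
3. After y ≥ 1: [(6,15/7) (98/15,1) (44/5,1) (14,35/9) (14,50/3) (12,20) (6,20)]
4. After y ≤ 11: [(6,11) (6,15/7) (98/15,1) (44/5,1) (14,35/9) (14,11)]
5. Canonical ring: [(6,15/7) (98/15,1) (44/5,1) (14,35/9) (14,11) (6,11)]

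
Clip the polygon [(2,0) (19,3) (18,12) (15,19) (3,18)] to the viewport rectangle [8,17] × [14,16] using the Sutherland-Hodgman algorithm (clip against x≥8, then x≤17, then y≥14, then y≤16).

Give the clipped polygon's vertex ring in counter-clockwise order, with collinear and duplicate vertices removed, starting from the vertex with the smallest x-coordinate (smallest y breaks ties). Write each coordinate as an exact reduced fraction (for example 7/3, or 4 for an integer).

1. After x ≥ 8: [(8,18/17) (19,3) (18,12) (15,19) (8,221/12)]
2. After x ≤ 17: [(8,18/17) (17,45/17) (17,43/3) (15,19) (8,221/12)]
3. After y ≥ 14: [(8,14) (17,14) (17,43/3) (15,19) (8,221/12)]
4. After y ≤ 16: [(8,16) (8,14) (17,14) (17,43/3) (114/7,16)]
5. Canonical ring: [(8,14) (17,14) (17,43/3) (114/7,16) (8,16)]

Clipped polygon: [(8,14) (17,14) (17,43/3) (114/7,16) (8,16)]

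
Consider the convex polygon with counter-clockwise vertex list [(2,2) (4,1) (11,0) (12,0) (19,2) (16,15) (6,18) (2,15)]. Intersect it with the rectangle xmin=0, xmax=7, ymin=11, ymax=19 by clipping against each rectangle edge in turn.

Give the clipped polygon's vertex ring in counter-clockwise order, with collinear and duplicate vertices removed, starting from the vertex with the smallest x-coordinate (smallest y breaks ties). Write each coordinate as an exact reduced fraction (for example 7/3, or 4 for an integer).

1. After x ≥ 0: [(2,2) (4,1) (11,0) (12,0) (19,2) (16,15) (6,18) (2,15)]
2. After x ≤ 7: [(2,2) (4,1) (7,4/7) (7,177/10) (6,18) (2,15)]
3. After y ≥ 11: [(2,11) (7,11) (7,177/10) (6,18) (2,15)]
4. After y ≤ 19: [(2,11) (7,11) (7,177/10) (6,18) (2,15)]
5. Canonical ring: [(2,11) (7,11) (7,177/10) (6,18) (2,15)]

Clipped polygon: [(2,11) (7,11) (7,177/10) (6,18) (2,15)]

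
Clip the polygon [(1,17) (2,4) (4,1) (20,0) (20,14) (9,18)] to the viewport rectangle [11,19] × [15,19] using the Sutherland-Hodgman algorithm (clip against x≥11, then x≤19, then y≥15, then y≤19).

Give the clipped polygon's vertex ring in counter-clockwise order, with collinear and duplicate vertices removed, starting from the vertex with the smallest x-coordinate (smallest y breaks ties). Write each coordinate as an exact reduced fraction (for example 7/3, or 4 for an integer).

Clipped polygon: [(11,15) (69/4,15) (11,190/11)]

1. After x ≥ 11: [(11,9/16) (20,0) (20,14) (11,190/11)]
2. After x ≤ 19: [(11,9/16) (19,1/16) (19,158/11) (11,190/11)]
3. After y ≥ 15: [(11,15) (69/4,15) (11,190/11)]
4. After y ≤ 19: [(11,15) (69/4,15) (11,190/11)]
5. Canonical ring: [(11,15) (69/4,15) (11,190/11)]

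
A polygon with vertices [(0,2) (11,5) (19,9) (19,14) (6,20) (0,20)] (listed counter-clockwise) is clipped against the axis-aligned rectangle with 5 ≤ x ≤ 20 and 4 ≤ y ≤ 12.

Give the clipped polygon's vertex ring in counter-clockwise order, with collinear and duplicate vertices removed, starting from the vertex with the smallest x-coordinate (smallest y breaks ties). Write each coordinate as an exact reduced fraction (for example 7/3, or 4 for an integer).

1. After x ≥ 5: [(5,37/11) (11,5) (19,9) (19,14) (6,20) (5,20)]
2. After x ≤ 20: [(5,37/11) (11,5) (19,9) (19,14) (6,20) (5,20)]
3. After y ≥ 4: [(5,4) (22/3,4) (11,5) (19,9) (19,14) (6,20) (5,20)]
4. After y ≤ 12: [(5,12) (5,4) (22/3,4) (11,5) (19,9) (19,12)]
5. Canonical ring: [(5,4) (22/3,4) (11,5) (19,9) (19,12) (5,12)]

Clipped polygon: [(5,4) (22/3,4) (11,5) (19,9) (19,12) (5,12)]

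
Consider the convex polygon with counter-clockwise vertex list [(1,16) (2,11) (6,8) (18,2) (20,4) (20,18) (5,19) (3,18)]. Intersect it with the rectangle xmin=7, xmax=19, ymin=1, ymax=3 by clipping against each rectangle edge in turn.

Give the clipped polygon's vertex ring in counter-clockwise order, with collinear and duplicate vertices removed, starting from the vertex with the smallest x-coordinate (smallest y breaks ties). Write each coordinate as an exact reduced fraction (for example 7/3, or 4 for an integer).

1. After x ≥ 7: [(7,15/2) (18,2) (20,4) (20,18) (7,283/15)]
2. After x ≤ 19: [(7,15/2) (18,2) (19,3) (19,271/15) (7,283/15)]
3. After y ≥ 1: [(7,15/2) (18,2) (19,3) (19,271/15) (7,283/15)]
4. After y ≤ 3: [(16,3) (18,2) (19,3) (19,3)]
5. Canonical ring: [(16,3) (18,2) (19,3)]

Clipped polygon: [(16,3) (18,2) (19,3)]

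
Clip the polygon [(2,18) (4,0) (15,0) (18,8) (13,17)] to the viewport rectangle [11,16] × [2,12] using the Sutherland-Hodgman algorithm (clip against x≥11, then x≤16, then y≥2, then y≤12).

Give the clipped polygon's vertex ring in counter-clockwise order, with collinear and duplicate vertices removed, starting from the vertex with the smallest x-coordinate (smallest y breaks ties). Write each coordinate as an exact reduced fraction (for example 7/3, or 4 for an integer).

Clipped polygon: [(11,2) (63/4,2) (16,8/3) (16,58/5) (142/9,12) (11,12)]

1. After x ≥ 11: [(11,189/11) (11,0) (15,0) (18,8) (13,17)]
2. After x ≤ 16: [(11,189/11) (11,0) (15,0) (16,8/3) (16,58/5) (13,17)]
3. After y ≥ 2: [(11,189/11) (11,2) (63/4,2) (16,8/3) (16,58/5) (13,17)]
4. After y ≤ 12: [(11,12) (11,2) (63/4,2) (16,8/3) (16,58/5) (142/9,12)]
5. Canonical ring: [(11,2) (63/4,2) (16,8/3) (16,58/5) (142/9,12) (11,12)]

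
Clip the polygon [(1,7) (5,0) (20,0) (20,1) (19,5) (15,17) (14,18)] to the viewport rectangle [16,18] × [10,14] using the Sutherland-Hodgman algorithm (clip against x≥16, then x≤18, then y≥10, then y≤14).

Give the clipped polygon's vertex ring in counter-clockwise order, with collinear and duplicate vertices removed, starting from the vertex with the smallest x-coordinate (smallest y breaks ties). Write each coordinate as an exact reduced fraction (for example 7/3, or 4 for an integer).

1. After x ≥ 16: [(16,0) (20,0) (20,1) (19,5) (16,14)]
2. After x ≤ 18: [(16,0) (18,0) (18,8) (16,14)]
3. After y ≥ 10: [(16,10) (52/3,10) (16,14)]
4. After y ≤ 14: [(16,10) (52/3,10) (16,14)]
5. Canonical ring: [(16,10) (52/3,10) (16,14)]

Clipped polygon: [(16,10) (52/3,10) (16,14)]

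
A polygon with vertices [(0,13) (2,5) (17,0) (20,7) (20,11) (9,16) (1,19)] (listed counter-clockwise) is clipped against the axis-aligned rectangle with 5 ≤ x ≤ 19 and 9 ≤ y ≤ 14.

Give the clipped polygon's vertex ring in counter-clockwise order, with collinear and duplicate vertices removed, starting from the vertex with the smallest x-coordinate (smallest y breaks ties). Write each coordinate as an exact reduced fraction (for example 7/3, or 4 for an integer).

1. After x ≥ 5: [(5,4) (17,0) (20,7) (20,11) (9,16) (5,35/2)]
2. After x ≤ 19: [(5,4) (17,0) (19,14/3) (19,126/11) (9,16) (5,35/2)]
3. After y ≥ 9: [(5,9) (19,9) (19,126/11) (9,16) (5,35/2)]
4. After y ≤ 14: [(5,14) (5,9) (19,9) (19,126/11) (67/5,14)]
5. Canonical ring: [(5,9) (19,9) (19,126/11) (67/5,14) (5,14)]

Clipped polygon: [(5,9) (19,9) (19,126/11) (67/5,14) (5,14)]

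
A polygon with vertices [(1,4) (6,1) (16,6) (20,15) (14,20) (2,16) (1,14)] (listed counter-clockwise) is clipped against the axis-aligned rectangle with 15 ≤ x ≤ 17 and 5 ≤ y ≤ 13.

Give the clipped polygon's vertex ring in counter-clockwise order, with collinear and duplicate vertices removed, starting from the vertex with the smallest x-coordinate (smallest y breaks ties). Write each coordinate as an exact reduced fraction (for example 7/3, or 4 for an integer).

Clipped polygon: [(15,11/2) (16,6) (17,33/4) (17,13) (15,13)]

1. After x ≥ 15: [(15,11/2) (16,6) (20,15) (15,115/6)]
2. After x ≤ 17: [(15,11/2) (16,6) (17,33/4) (17,35/2) (15,115/6)]
3. After y ≥ 5: [(15,11/2) (16,6) (17,33/4) (17,35/2) (15,115/6)]
4. After y ≤ 13: [(15,13) (15,11/2) (16,6) (17,33/4) (17,13)]
5. Canonical ring: [(15,11/2) (16,6) (17,33/4) (17,13) (15,13)]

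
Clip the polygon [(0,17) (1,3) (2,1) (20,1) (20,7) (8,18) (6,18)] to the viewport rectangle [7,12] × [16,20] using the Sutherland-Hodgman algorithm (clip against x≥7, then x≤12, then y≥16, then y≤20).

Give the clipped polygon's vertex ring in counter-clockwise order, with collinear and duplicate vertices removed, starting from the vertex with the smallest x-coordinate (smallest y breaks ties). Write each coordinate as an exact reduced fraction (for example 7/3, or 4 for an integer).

1. After x ≥ 7: [(7,1) (20,1) (20,7) (8,18) (7,18)]
2. After x ≤ 12: [(7,1) (12,1) (12,43/3) (8,18) (7,18)]
3. After y ≥ 16: [(7,16) (112/11,16) (8,18) (7,18)]
4. After y ≤ 20: [(7,16) (112/11,16) (8,18) (7,18)]
5. Canonical ring: [(7,16) (112/11,16) (8,18) (7,18)]

Clipped polygon: [(7,16) (112/11,16) (8,18) (7,18)]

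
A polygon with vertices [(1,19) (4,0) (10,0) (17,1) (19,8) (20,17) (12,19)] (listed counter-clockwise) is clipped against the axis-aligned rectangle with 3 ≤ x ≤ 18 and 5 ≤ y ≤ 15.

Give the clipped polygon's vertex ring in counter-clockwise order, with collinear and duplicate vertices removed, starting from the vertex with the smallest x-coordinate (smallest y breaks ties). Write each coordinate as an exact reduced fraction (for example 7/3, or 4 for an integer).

1. After x ≥ 3: [(3,19) (3,19/3) (4,0) (10,0) (17,1) (19,8) (20,17) (12,19)]
2. After x ≤ 18: [(3,19) (3,19/3) (4,0) (10,0) (17,1) (18,9/2) (18,35/2) (12,19)]
3. After y ≥ 5: [(3,19) (3,19/3) (61/19,5) (18,5) (18,35/2) (12,19)]
4. After y ≤ 15: [(3,15) (3,19/3) (61/19,5) (18,5) (18,15)]
5. Canonical ring: [(3,19/3) (61/19,5) (18,5) (18,15) (3,15)]

Clipped polygon: [(3,19/3) (61/19,5) (18,5) (18,15) (3,15)]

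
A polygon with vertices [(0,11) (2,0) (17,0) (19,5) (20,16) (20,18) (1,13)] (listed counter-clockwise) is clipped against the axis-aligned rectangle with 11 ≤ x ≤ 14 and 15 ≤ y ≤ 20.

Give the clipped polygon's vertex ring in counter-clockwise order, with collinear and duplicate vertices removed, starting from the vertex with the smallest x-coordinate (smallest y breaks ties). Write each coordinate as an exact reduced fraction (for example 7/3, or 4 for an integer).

Clipped polygon: [(11,15) (14,15) (14,312/19) (11,297/19)]

1. After x ≥ 11: [(11,0) (17,0) (19,5) (20,16) (20,18) (11,297/19)]
2. After x ≤ 14: [(11,0) (14,0) (14,312/19) (11,297/19)]
3. After y ≥ 15: [(11,15) (14,15) (14,312/19) (11,297/19)]
4. After y ≤ 20: [(11,15) (14,15) (14,312/19) (11,297/19)]
5. Canonical ring: [(11,15) (14,15) (14,312/19) (11,297/19)]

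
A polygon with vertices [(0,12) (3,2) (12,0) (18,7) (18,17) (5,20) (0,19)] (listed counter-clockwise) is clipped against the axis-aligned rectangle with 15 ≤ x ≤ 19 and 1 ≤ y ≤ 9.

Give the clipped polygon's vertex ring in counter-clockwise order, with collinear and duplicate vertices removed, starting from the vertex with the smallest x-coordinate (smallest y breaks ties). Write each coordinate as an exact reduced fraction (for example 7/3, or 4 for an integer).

Clipped polygon: [(15,7/2) (18,7) (18,9) (15,9)]

1. After x ≥ 15: [(15,7/2) (18,7) (18,17) (15,230/13)]
2. After x ≤ 19: [(15,7/2) (18,7) (18,17) (15,230/13)]
3. After y ≥ 1: [(15,7/2) (18,7) (18,17) (15,230/13)]
4. After y ≤ 9: [(15,9) (15,7/2) (18,7) (18,9)]
5. Canonical ring: [(15,7/2) (18,7) (18,9) (15,9)]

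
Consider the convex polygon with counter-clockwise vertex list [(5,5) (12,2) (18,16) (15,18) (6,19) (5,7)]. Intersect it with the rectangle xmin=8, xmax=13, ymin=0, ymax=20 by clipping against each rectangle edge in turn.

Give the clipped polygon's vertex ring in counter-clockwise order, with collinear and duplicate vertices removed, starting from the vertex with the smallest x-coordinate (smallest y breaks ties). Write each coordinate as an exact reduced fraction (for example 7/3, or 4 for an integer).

1. After x ≥ 8: [(8,26/7) (12,2) (18,16) (15,18) (8,169/9)]
2. After x ≤ 13: [(8,26/7) (12,2) (13,13/3) (13,164/9) (8,169/9)]
3. After y ≥ 0: [(8,26/7) (12,2) (13,13/3) (13,164/9) (8,169/9)]
4. After y ≤ 20: [(8,26/7) (12,2) (13,13/3) (13,164/9) (8,169/9)]
5. Canonical ring: [(8,26/7) (12,2) (13,13/3) (13,164/9) (8,169/9)]

Clipped polygon: [(8,26/7) (12,2) (13,13/3) (13,164/9) (8,169/9)]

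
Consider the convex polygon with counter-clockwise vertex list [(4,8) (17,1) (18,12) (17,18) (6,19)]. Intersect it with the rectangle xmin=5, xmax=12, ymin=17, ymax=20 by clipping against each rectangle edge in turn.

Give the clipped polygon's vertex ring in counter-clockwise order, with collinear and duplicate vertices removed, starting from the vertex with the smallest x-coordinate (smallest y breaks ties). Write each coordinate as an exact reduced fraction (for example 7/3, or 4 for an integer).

Clipped polygon: [(62/11,17) (12,17) (12,203/11) (6,19)]

1. After x ≥ 5: [(5,27/2) (5,97/13) (17,1) (18,12) (17,18) (6,19)]
2. After x ≤ 12: [(5,27/2) (5,97/13) (12,48/13) (12,203/11) (6,19)]
3. After y ≥ 17: [(62/11,17) (12,17) (12,203/11) (6,19)]
4. After y ≤ 20: [(62/11,17) (12,17) (12,203/11) (6,19)]
5. Canonical ring: [(62/11,17) (12,17) (12,203/11) (6,19)]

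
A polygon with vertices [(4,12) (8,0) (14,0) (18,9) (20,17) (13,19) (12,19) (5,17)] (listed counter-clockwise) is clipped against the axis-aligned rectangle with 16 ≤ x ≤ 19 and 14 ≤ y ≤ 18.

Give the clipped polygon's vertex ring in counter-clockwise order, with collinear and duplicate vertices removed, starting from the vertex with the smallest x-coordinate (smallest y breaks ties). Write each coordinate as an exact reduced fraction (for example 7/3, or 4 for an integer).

1. After x ≥ 16: [(16,9/2) (18,9) (20,17) (16,127/7)]
2. After x ≤ 19: [(16,9/2) (18,9) (19,13) (19,121/7) (16,127/7)]
3. After y ≥ 14: [(16,14) (19,14) (19,121/7) (16,127/7)]
4. After y ≤ 18: [(16,18) (16,14) (19,14) (19,121/7) (33/2,18)]
5. Canonical ring: [(16,14) (19,14) (19,121/7) (33/2,18) (16,18)]

Clipped polygon: [(16,14) (19,14) (19,121/7) (33/2,18) (16,18)]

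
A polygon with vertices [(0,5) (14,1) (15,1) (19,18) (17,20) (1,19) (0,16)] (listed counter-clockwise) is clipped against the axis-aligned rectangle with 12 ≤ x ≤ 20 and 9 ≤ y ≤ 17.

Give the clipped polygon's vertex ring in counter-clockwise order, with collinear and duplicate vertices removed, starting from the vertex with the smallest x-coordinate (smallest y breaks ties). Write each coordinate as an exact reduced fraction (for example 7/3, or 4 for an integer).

1. After x ≥ 12: [(12,11/7) (14,1) (15,1) (19,18) (17,20) (12,315/16)]
2. After x ≤ 20: [(12,11/7) (14,1) (15,1) (19,18) (17,20) (12,315/16)]
3. After y ≥ 9: [(12,9) (287/17,9) (19,18) (17,20) (12,315/16)]
4. After y ≤ 17: [(12,17) (12,9) (287/17,9) (319/17,17)]
5. Canonical ring: [(12,9) (287/17,9) (319/17,17) (12,17)]

Clipped polygon: [(12,9) (287/17,9) (319/17,17) (12,17)]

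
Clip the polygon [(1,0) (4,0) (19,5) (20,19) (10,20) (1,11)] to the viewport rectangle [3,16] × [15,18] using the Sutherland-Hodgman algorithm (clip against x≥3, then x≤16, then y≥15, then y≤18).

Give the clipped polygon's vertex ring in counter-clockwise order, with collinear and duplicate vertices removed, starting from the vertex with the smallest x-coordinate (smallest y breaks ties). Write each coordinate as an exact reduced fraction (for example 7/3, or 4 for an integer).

Clipped polygon: [(5,15) (16,15) (16,18) (8,18)]

1. After x ≥ 3: [(3,0) (4,0) (19,5) (20,19) (10,20) (3,13)]
2. After x ≤ 16: [(3,0) (4,0) (16,4) (16,97/5) (10,20) (3,13)]
3. After y ≥ 15: [(16,15) (16,97/5) (10,20) (5,15)]
4. After y ≤ 18: [(16,15) (16,18) (8,18) (5,15)]
5. Canonical ring: [(5,15) (16,15) (16,18) (8,18)]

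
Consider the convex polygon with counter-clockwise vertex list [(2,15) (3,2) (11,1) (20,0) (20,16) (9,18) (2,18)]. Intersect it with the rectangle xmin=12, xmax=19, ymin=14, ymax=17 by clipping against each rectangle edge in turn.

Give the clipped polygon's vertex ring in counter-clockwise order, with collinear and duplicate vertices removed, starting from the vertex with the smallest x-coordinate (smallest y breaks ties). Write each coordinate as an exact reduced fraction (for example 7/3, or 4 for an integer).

Clipped polygon: [(12,14) (19,14) (19,178/11) (29/2,17) (12,17)]

1. After x ≥ 12: [(12,8/9) (20,0) (20,16) (12,192/11)]
2. After x ≤ 19: [(12,8/9) (19,1/9) (19,178/11) (12,192/11)]
3. After y ≥ 14: [(12,14) (19,14) (19,178/11) (12,192/11)]
4. After y ≤ 17: [(12,17) (12,14) (19,14) (19,178/11) (29/2,17)]
5. Canonical ring: [(12,14) (19,14) (19,178/11) (29/2,17) (12,17)]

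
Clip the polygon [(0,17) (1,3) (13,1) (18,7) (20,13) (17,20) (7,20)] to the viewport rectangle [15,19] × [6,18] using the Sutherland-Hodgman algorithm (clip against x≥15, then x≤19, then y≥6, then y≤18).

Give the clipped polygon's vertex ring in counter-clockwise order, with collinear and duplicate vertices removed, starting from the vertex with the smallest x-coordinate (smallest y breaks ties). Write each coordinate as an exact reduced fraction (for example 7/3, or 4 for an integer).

1. After x ≥ 15: [(15,17/5) (18,7) (20,13) (17,20) (15,20)]
2. After x ≤ 19: [(15,17/5) (18,7) (19,10) (19,46/3) (17,20) (15,20)]
3. After y ≥ 6: [(15,6) (103/6,6) (18,7) (19,10) (19,46/3) (17,20) (15,20)]
4. After y ≤ 18: [(15,18) (15,6) (103/6,6) (18,7) (19,10) (19,46/3) (125/7,18)]
5. Canonical ring: [(15,6) (103/6,6) (18,7) (19,10) (19,46/3) (125/7,18) (15,18)]

Clipped polygon: [(15,6) (103/6,6) (18,7) (19,10) (19,46/3) (125/7,18) (15,18)]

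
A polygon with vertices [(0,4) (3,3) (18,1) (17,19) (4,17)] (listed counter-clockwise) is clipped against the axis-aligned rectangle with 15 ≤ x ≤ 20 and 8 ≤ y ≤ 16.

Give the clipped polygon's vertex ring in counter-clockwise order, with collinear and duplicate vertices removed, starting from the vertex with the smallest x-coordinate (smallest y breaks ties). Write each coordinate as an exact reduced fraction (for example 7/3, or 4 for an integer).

Clipped polygon: [(15,8) (317/18,8) (103/6,16) (15,16)]

1. After x ≥ 15: [(15,7/5) (18,1) (17,19) (15,243/13)]
2. After x ≤ 20: [(15,7/5) (18,1) (17,19) (15,243/13)]
3. After y ≥ 8: [(15,8) (317/18,8) (17,19) (15,243/13)]
4. After y ≤ 16: [(15,16) (15,8) (317/18,8) (103/6,16)]
5. Canonical ring: [(15,8) (317/18,8) (103/6,16) (15,16)]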